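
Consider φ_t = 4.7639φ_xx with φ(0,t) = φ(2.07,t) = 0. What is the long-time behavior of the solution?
As t → ∞, φ → 0. Heat diffuses out through both boundaries.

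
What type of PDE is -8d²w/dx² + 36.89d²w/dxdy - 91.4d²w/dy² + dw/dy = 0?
With A = -8, B = 36.89, C = -91.4, the discriminant is -1563.9279. This is an elliptic PDE.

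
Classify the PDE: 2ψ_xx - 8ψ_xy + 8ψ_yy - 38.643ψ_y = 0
A = 2, B = -8, C = 8. Discriminant B² - 4AC = 0. Since 0 = 0, parabolic.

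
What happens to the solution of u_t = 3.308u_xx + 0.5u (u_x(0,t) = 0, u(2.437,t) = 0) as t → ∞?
u → 0. Diffusion dominates reaction (r=0.5 < κπ²/(4L²)≈1.37); solution decays.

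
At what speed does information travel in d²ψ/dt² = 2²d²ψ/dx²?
Speed = 2. Information travels along characteristics x = x₀ ± 2t.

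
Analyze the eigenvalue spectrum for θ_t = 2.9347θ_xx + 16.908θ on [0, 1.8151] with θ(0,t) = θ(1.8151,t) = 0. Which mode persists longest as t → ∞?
Eigenvalues: λₙ = 2.9347n²π²/1.8151² - 16.908.
First three modes:
  n=1: λ₁ = 2.9347π²/1.8151² - 16.908 ≈ -8.117
  n=2: λ₂ = 11.7388π²/1.8151² - 16.908 ≈ 18.258
  n=3: λ₃ = 26.4123π²/1.8151² - 16.908 ≈ 62.215
Since 2.9347π²/1.8151² ≈ 8.791 < 16.908, λ₁ < 0.
The n=1 mode grows fastest (−λₙ is largest for n=1) → dominates.
Asymptotic: θ ~ c₁ sin(πx/1.8151) e^{8.117t} (exponential growth at rate −λ₁ ≈ 8.117).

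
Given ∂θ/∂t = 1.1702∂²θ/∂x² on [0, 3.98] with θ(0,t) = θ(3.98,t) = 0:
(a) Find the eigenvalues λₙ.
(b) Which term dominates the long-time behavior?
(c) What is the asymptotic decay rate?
Eigenvalues: λₙ = 1.1702n²π²/3.98².
First three modes:
  n=1: λ₁ = 1.1702π²/3.98² ≈ 0.729
  n=2: λ₂ = 4.6808π²/3.98² ≈ 2.916 (4× faster decay)
  n=3: λ₃ = 10.5318π²/3.98² ≈ 6.562 (9× faster decay)
As t → ∞, higher modes decay exponentially faster. The n=1 mode dominates: θ ~ c₁ sin(πx/3.98) e^{-λ₁t}.
Decay rate: λ₁ = 1.1702π²/3.98² ≈ 0.729.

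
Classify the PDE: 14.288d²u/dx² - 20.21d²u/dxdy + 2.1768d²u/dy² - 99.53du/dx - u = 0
A = 14.288, B = -20.21, C = 2.1768. Discriminant B² - 4AC = 284.0356264. Since 284.0356264 > 0, hyperbolic.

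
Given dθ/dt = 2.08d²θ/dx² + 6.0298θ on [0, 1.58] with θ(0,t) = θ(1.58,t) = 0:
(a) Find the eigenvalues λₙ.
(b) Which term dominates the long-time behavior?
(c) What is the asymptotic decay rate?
Eigenvalues: λₙ = 2.08n²π²/1.58² - 6.0298.
First three modes:
  n=1: λ₁ = 2.08π²/1.58² - 6.0298 ≈ 2.194
  n=2: λ₂ = 8.32π²/1.58² - 6.0298 ≈ 26.864
  n=3: λ₃ = 18.72π²/1.58² - 6.0298 ≈ 67.98
Since 2.08π²/1.58² ≈ 8.223 > 6.0298, all λₙ > 0.
The n=1 mode decays slowest → dominates as t → ∞.
Asymptotic: θ ~ c₁ sin(πx/1.58) e^{-λ₁t} with decay rate λ₁ ≈ 2.194.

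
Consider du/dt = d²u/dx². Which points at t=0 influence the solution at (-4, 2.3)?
The entire real line. The heat equation has infinite propagation speed: any initial disturbance instantly affects all points (though exponentially small far away).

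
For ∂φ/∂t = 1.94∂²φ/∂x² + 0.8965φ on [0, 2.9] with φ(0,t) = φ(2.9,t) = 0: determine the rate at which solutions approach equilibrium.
Eigenvalues: λₙ = 1.94n²π²/2.9² - 0.8965.
First three modes:
  n=1: λ₁ = 1.94π²/2.9² - 0.8965 ≈ 1.38
  n=2: λ₂ = 7.76π²/2.9² - 0.8965 ≈ 8.21
  n=3: λ₃ = 17.46π²/2.9² - 0.8965 ≈ 19.594
Since 1.94π²/2.9² ≈ 2.277 > 0.8965, all λₙ > 0.
The n=1 mode decays slowest → dominates as t → ∞.
Asymptotic: φ ~ c₁ sin(πx/2.9) e^{-λ₁t} with decay rate λ₁ ≈ 1.38.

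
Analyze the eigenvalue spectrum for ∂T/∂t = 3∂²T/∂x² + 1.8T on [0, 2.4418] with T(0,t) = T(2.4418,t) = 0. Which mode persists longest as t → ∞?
Eigenvalues: λₙ = 3n²π²/2.4418² - 1.8.
First three modes:
  n=1: λ₁ = 3π²/2.4418² - 1.8 ≈ 3.166
  n=2: λ₂ = 12π²/2.4418² - 1.8 ≈ 18.064
  n=3: λ₃ = 27π²/2.4418² - 1.8 ≈ 42.893
Since 3π²/2.4418² ≈ 4.966 > 1.8, all λₙ > 0.
The n=1 mode decays slowest → dominates as t → ∞.
Asymptotic: T ~ c₁ sin(πx/2.4418) e^{-λ₁t} with decay rate λ₁ ≈ 3.166.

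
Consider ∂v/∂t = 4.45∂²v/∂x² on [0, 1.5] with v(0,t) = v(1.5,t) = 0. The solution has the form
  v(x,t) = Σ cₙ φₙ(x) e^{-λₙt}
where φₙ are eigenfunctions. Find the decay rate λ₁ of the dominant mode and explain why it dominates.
Eigenvalues: λₙ = 4.45n²π²/1.5².
First three modes:
  n=1: λ₁ = 4.45π²/1.5² ≈ 19.52
  n=2: λ₂ = 17.8π²/1.5² ≈ 78.08 (4× faster decay)
  n=3: λ₃ = 40.05π²/1.5² ≈ 175.679 (9× faster decay)
As t → ∞, higher modes decay exponentially faster. The n=1 mode dominates: v ~ c₁ sin(πx/1.5) e^{-λ₁t}.
Decay rate: λ₁ = 4.45π²/1.5² ≈ 19.52.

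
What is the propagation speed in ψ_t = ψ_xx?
Infinite. The heat equation is parabolic, not hyperbolic, so disturbances propagate instantly.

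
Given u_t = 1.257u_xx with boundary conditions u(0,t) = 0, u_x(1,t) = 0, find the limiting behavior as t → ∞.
u → 0. Heat escapes through the Dirichlet boundary.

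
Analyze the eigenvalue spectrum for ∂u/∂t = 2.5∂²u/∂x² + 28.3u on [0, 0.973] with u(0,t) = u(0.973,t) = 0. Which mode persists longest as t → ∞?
Eigenvalues: λₙ = 2.5n²π²/0.973² - 28.3.
First three modes:
  n=1: λ₁ = 2.5π²/0.973² - 28.3 ≈ -2.238
  n=2: λ₂ = 10π²/0.973² - 28.3 ≈ 75.95
  n=3: λ₃ = 22.5π²/0.973² - 28.3 ≈ 206.261
Since 2.5π²/0.973² ≈ 26.062 < 28.3, λ₁ < 0.
The n=1 mode grows fastest (−λₙ is largest for n=1) → dominates.
Asymptotic: u ~ c₁ sin(πx/0.973) e^{2.238t} (exponential growth at rate −λ₁ ≈ 2.238).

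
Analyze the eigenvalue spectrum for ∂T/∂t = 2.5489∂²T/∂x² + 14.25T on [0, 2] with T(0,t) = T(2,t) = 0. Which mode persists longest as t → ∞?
Eigenvalues: λₙ = 2.5489n²π²/2² - 14.25.
First three modes:
  n=1: λ₁ = 2.5489π²/2² - 14.25 ≈ -7.961
  n=2: λ₂ = 10.1956π²/2² - 14.25 ≈ 10.907
  n=3: λ₃ = 22.9401π²/2² - 14.25 ≈ 42.352
Since 2.5489π²/2² ≈ 6.289 < 14.25, λ₁ < 0.
The n=1 mode grows fastest (−λₙ is largest for n=1) → dominates.
Asymptotic: T ~ c₁ sin(πx/2) e^{7.961t} (exponential growth at rate −λ₁ ≈ 7.961).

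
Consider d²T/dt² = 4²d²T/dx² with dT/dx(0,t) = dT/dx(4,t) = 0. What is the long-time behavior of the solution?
As t → ∞, T oscillates about a mean that drifts linearly in t (generically unbounded; no decay). There is no damping, so the nonconstant modes persist as standing waves (energy conserved, no decay). But with Neumann conditions at both ends the constant mode has eigenvalue 0: the spatial mean M(t) of T satisfies M'' = 0, so M(t) = M(0) + M'(0)·t. Unless the initial velocity has zero mean (∫T_t(x,0)dx = 0), the solution grows linearly in t (unbounded, though not exponentially); if it does have zero mean, the solution stays bounded and simply oscillates.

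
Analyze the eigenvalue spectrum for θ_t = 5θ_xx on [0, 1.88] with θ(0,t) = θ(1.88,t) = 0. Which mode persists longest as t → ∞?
Eigenvalues: λₙ = 5n²π²/1.88².
First three modes:
  n=1: λ₁ = 5π²/1.88² ≈ 13.962
  n=2: λ₂ = 20π²/1.88² ≈ 55.849 (4× faster decay)
  n=3: λ₃ = 45π²/1.88² ≈ 125.66 (9× faster decay)
As t → ∞, higher modes decay exponentially faster. The n=1 mode dominates: θ ~ c₁ sin(πx/1.88) e^{-λ₁t}.
Decay rate: λ₁ = 5π²/1.88² ≈ 13.962.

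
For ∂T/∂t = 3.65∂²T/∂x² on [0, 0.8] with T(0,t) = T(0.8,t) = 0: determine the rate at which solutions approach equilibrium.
Eigenvalues: λₙ = 3.65n²π²/0.8².
First three modes:
  n=1: λ₁ = 3.65π²/0.8² ≈ 56.288
  n=2: λ₂ = 14.6π²/0.8² ≈ 225.15 (4× faster decay)
  n=3: λ₃ = 32.85π²/0.8² ≈ 506.588 (9× faster decay)
As t → ∞, higher modes decay exponentially faster. The n=1 mode dominates: T ~ c₁ sin(πx/0.8) e^{-λ₁t}.
Decay rate: λ₁ = 3.65π²/0.8² ≈ 56.288.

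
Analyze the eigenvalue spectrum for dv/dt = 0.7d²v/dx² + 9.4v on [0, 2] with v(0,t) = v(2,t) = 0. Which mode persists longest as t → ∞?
Eigenvalues: λₙ = 0.7n²π²/2² - 9.4.
First three modes:
  n=1: λ₁ = 0.7π²/2² - 9.4 ≈ -7.673
  n=2: λ₂ = 2.8π²/2² - 9.4 ≈ -2.491
  n=3: λ₃ = 6.3π²/2² - 9.4 ≈ 6.145
Since 0.7π²/2² ≈ 1.727 < 9.4, λ₁ < 0.
The n=1 mode grows fastest (−λₙ is largest for n=1) → dominates.
Asymptotic: v ~ c₁ sin(πx/2) e^{7.673t} (exponential growth at rate −λ₁ ≈ 7.673).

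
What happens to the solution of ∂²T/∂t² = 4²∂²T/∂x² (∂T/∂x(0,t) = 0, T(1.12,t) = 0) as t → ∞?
T oscillates (no decay). Energy is conserved; the solution oscillates indefinitely as standing waves.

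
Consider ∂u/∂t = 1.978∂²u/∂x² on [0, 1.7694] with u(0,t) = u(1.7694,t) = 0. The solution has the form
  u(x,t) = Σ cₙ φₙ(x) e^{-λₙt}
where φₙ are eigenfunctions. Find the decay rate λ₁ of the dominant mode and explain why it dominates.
Eigenvalues: λₙ = 1.978n²π²/1.7694².
First three modes:
  n=1: λ₁ = 1.978π²/1.7694² ≈ 6.236
  n=2: λ₂ = 7.912π²/1.7694² ≈ 24.942 (4× faster decay)
  n=3: λ₃ = 17.802π²/1.7694² ≈ 56.12 (9× faster decay)
As t → ∞, higher modes decay exponentially faster. The n=1 mode dominates: u ~ c₁ sin(πx/1.7694) e^{-λ₁t}.
Decay rate: λ₁ = 1.978π²/1.7694² ≈ 6.236.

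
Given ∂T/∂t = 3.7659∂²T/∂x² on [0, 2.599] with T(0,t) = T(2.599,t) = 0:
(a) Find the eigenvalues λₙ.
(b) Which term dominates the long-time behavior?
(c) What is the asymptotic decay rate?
Eigenvalues: λₙ = 3.7659n²π²/2.599².
First three modes:
  n=1: λ₁ = 3.7659π²/2.599² ≈ 5.502
  n=2: λ₂ = 15.0636π²/2.599² ≈ 22.01 (4× faster decay)
  n=3: λ₃ = 33.8931π²/2.599² ≈ 49.522 (9× faster decay)
As t → ∞, higher modes decay exponentially faster. The n=1 mode dominates: T ~ c₁ sin(πx/2.599) e^{-λ₁t}.
Decay rate: λ₁ = 3.7659π²/2.599² ≈ 5.502.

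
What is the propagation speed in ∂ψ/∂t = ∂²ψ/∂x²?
Infinite. The heat equation is parabolic, not hyperbolic, so disturbances propagate instantly.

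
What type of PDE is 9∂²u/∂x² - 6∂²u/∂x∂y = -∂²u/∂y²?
Rewriting in standard form: 9∂²u/∂x² - 6∂²u/∂x∂y + ∂²u/∂y² = 0. With A = 9, B = -6, C = 1, the discriminant is 0. This is a parabolic PDE.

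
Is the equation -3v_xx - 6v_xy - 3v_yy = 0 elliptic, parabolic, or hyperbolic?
Computing B² - 4AC with A = -3, B = -6, C = -3: discriminant = 0 (zero). Answer: parabolic.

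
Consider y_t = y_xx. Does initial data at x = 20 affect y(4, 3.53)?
Yes, for any finite x. The heat equation has infinite propagation speed, so all initial data affects all points at any t > 0.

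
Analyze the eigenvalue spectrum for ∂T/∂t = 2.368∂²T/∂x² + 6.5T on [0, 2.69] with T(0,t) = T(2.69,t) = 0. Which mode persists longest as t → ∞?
Eigenvalues: λₙ = 2.368n²π²/2.69² - 6.5.
First three modes:
  n=1: λ₁ = 2.368π²/2.69² - 6.5 ≈ -3.27
  n=2: λ₂ = 9.472π²/2.69² - 6.5 ≈ 6.419
  n=3: λ₃ = 21.312π²/2.69² - 6.5 ≈ 22.568
Since 2.368π²/2.69² ≈ 3.23 < 6.5, λ₁ < 0.
The n=1 mode grows fastest (−λₙ is largest for n=1) → dominates.
Asymptotic: T ~ c₁ sin(πx/2.69) e^{3.27t} (exponential growth at rate −λ₁ ≈ 3.27).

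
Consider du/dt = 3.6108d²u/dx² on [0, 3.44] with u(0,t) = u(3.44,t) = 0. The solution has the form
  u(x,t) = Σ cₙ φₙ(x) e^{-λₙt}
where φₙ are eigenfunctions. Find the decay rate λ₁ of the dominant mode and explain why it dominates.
Eigenvalues: λₙ = 3.6108n²π²/3.44².
First three modes:
  n=1: λ₁ = 3.6108π²/3.44² ≈ 3.012
  n=2: λ₂ = 14.4432π²/3.44² ≈ 12.046 (4× faster decay)
  n=3: λ₃ = 32.4972π²/3.44² ≈ 27.104 (9× faster decay)
As t → ∞, higher modes decay exponentially faster. The n=1 mode dominates: u ~ c₁ sin(πx/3.44) e^{-λ₁t}.
Decay rate: λ₁ = 3.6108π²/3.44² ≈ 3.012.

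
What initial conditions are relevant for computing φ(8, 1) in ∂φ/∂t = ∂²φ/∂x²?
The entire real line. The heat equation has infinite propagation speed: any initial disturbance instantly affects all points (though exponentially small far away).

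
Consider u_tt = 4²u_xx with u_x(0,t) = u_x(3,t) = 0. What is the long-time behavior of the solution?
As t → ∞, u oscillates about a mean that drifts linearly in t (generically unbounded; no decay). There is no damping, so the nonconstant modes persist as standing waves (energy conserved, no decay). But with Neumann conditions at both ends the constant mode has eigenvalue 0: the spatial mean M(t) of u satisfies M'' = 0, so M(t) = M(0) + M'(0)·t. Unless the initial velocity has zero mean (∫u_t(x,0)dx = 0), the solution grows linearly in t (unbounded, though not exponentially); if it does have zero mean, the solution stays bounded and simply oscillates.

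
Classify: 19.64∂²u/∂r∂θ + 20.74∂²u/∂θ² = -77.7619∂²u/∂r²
Rewriting in standard form: 77.7619∂²u/∂r² + 19.64∂²u/∂r∂θ + 20.74∂²u/∂θ² = 0. Elliptic (discriminant = -6065.397624).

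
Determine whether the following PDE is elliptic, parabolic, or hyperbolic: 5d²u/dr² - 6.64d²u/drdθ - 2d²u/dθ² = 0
Coefficients: A = 5, B = -6.64, C = -2. B² - 4AC = 84.0896, which is positive, so the equation is hyperbolic.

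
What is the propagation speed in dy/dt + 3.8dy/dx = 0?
Speed = 3.8. Information travels along x - 3.8t = const (rightward).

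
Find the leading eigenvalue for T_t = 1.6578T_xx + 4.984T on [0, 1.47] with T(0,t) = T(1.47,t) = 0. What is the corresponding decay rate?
Eigenvalues: λₙ = 1.6578n²π²/1.47² - 4.984.
First three modes:
  n=1: λ₁ = 1.6578π²/1.47² - 4.984 ≈ 2.588
  n=2: λ₂ = 6.6312π²/1.47² - 4.984 ≈ 25.303
  n=3: λ₃ = 14.9202π²/1.47² - 4.984 ≈ 63.162
Since 1.6578π²/1.47² ≈ 7.572 > 4.984, all λₙ > 0.
The n=1 mode decays slowest → dominates as t → ∞.
Asymptotic: T ~ c₁ sin(πx/1.47) e^{-λ₁t} with decay rate λ₁ ≈ 2.588.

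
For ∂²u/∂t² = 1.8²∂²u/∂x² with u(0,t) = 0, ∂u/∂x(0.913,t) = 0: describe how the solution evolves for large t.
u oscillates (no decay). Energy is conserved; the solution oscillates indefinitely as standing waves.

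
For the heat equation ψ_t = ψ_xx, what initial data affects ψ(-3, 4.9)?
The entire real line. The heat equation has infinite propagation speed: any initial disturbance instantly affects all points (though exponentially small far away).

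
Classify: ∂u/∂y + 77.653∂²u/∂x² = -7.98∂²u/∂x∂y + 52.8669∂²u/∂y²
Rewriting in standard form: 77.653∂²u/∂x² + 7.98∂²u/∂x∂y - 52.8669∂²u/∂y² + ∂u/∂y = 0. Hyperbolic (discriminant = 16484.7739428).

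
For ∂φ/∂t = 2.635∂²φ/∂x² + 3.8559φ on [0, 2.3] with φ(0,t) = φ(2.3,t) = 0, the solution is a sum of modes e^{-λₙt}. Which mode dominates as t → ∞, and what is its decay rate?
Eigenvalues: λₙ = 2.635n²π²/2.3² - 3.8559.
First three modes:
  n=1: λ₁ = 2.635π²/2.3² - 3.8559 ≈ 1.06
  n=2: λ₂ = 10.54π²/2.3² - 3.8559 ≈ 15.809
  n=3: λ₃ = 23.715π²/2.3² - 3.8559 ≈ 40.389
Since 2.635π²/2.3² ≈ 4.916 > 3.8559, all λₙ > 0.
The n=1 mode decays slowest → dominates as t → ∞.
Asymptotic: φ ~ c₁ sin(πx/2.3) e^{-λ₁t} with decay rate λ₁ ≈ 1.06.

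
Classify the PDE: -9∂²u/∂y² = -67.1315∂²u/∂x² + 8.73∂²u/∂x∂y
Rewriting in standard form: 67.1315∂²u/∂x² - 8.73∂²u/∂x∂y - 9∂²u/∂y² = 0. A = 67.1315, B = -8.73, C = -9. Discriminant B² - 4AC = 2492.9469. Since 2492.9469 > 0, hyperbolic.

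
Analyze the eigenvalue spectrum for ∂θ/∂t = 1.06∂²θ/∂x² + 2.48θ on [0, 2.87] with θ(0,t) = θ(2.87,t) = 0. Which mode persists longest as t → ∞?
Eigenvalues: λₙ = 1.06n²π²/2.87² - 2.48.
First three modes:
  n=1: λ₁ = 1.06π²/2.87² - 2.48 ≈ -1.21
  n=2: λ₂ = 4.24π²/2.87² - 2.48 ≈ 2.6
  n=3: λ₃ = 9.54π²/2.87² - 2.48 ≈ 8.951
Since 1.06π²/2.87² ≈ 1.27 < 2.48, λ₁ < 0.
The n=1 mode grows fastest (−λₙ is largest for n=1) → dominates.
Asymptotic: θ ~ c₁ sin(πx/2.87) e^{1.21t} (exponential growth at rate −λ₁ ≈ 1.21).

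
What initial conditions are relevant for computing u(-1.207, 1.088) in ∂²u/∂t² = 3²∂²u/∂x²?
Domain of dependence: [-4.471, 2.057]. Signals travel at speed 3, so data within |x - -1.207| ≤ 3·1.088 = 3.264 can reach the point.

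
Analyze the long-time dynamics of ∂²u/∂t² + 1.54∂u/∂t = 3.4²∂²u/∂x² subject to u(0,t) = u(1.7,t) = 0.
Long-time behavior: u → 0. Damping (γ=1.54) dissipates energy; oscillations decay exponentially.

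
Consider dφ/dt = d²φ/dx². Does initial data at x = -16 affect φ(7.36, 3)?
Yes, for any finite x. The heat equation has infinite propagation speed, so all initial data affects all points at any t > 0.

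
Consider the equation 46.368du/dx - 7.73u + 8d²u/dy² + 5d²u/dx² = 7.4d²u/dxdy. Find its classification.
Rewriting in standard form: 5d²u/dx² - 7.4d²u/dxdy + 8d²u/dy² + 46.368du/dx - 7.73u = 0. Elliptic. (A = 5, B = -7.4, C = 8 gives B² - 4AC = -105.24.)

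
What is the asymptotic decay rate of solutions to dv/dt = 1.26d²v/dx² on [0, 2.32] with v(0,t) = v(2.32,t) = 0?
Eigenvalues: λₙ = 1.26n²π²/2.32².
First three modes:
  n=1: λ₁ = 1.26π²/2.32² ≈ 2.31
  n=2: λ₂ = 5.04π²/2.32² ≈ 9.242 (4× faster decay)
  n=3: λ₃ = 11.34π²/2.32² ≈ 20.794 (9× faster decay)
As t → ∞, higher modes decay exponentially faster. The n=1 mode dominates: v ~ c₁ sin(πx/2.32) e^{-λ₁t}.
Decay rate: λ₁ = 1.26π²/2.32² ≈ 2.31.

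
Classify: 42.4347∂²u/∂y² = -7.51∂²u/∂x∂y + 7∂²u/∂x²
Rewriting in standard form: -7∂²u/∂x² + 7.51∂²u/∂x∂y + 42.4347∂²u/∂y² = 0. Hyperbolic (discriminant = 1244.5717).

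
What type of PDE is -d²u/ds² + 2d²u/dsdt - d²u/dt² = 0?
With A = -1, B = 2, C = -1, the discriminant is 0. This is a parabolic PDE.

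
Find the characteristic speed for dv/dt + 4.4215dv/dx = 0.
Speed = 4.4215. Information travels along x - 4.4215t = const (rightward).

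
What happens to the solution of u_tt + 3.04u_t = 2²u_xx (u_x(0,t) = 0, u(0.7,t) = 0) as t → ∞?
u → 0. Damping (γ=3.04) dissipates energy; oscillations decay exponentially.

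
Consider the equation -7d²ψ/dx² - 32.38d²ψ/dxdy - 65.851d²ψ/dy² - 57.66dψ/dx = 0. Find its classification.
Elliptic. (A = -7, B = -32.38, C = -65.851 gives B² - 4AC = -795.3636.)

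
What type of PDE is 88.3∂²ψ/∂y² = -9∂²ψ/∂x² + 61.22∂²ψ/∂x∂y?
Rewriting in standard form: 9∂²ψ/∂x² - 61.22∂²ψ/∂x∂y + 88.3∂²ψ/∂y² = 0. With A = 9, B = -61.22, C = 88.3, the discriminant is 569.0884. This is a hyperbolic PDE.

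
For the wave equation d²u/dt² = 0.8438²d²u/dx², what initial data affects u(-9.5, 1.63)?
Domain of dependence: [-10.875394, -8.124606]. Signals travel at speed 0.8438, so data within |x - -9.5| ≤ 0.8438·1.63 = 1.375394 can reach the point.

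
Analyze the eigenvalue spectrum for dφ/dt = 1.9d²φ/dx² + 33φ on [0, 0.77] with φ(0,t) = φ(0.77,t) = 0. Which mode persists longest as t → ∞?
Eigenvalues: λₙ = 1.9n²π²/0.77² - 33.
First three modes:
  n=1: λ₁ = 1.9π²/0.77² - 33 ≈ -1.372
  n=2: λ₂ = 7.6π²/0.77² - 33 ≈ 93.512
  n=3: λ₃ = 17.1π²/0.77² - 33 ≈ 251.652
Since 1.9π²/0.77² ≈ 31.628 < 33, λ₁ < 0.
The n=1 mode grows fastest (−λₙ is largest for n=1) → dominates.
Asymptotic: φ ~ c₁ sin(πx/0.77) e^{1.372t} (exponential growth at rate −λ₁ ≈ 1.372).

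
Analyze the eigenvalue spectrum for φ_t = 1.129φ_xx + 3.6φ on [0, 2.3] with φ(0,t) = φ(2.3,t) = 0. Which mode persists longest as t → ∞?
Eigenvalues: λₙ = 1.129n²π²/2.3² - 3.6.
First three modes:
  n=1: λ₁ = 1.129π²/2.3² - 3.6 ≈ -1.494
  n=2: λ₂ = 4.516π²/2.3² - 3.6 ≈ 4.826
  n=3: λ₃ = 10.161π²/2.3² - 3.6 ≈ 15.357
Since 1.129π²/2.3² ≈ 2.106 < 3.6, λ₁ < 0.
The n=1 mode grows fastest (−λₙ is largest for n=1) → dominates.
Asymptotic: φ ~ c₁ sin(πx/2.3) e^{1.494t} (exponential growth at rate −λ₁ ≈ 1.494).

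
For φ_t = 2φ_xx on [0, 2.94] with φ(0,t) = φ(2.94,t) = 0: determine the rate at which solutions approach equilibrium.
Eigenvalues: λₙ = 2n²π²/2.94².
First three modes:
  n=1: λ₁ = 2π²/2.94² ≈ 2.284
  n=2: λ₂ = 8π²/2.94² ≈ 9.135 (4× faster decay)
  n=3: λ₃ = 18π²/2.94² ≈ 20.553 (9× faster decay)
As t → ∞, higher modes decay exponentially faster. The n=1 mode dominates: φ ~ c₁ sin(πx/2.94) e^{-λ₁t}.
Decay rate: λ₁ = 2π²/2.94² ≈ 2.284.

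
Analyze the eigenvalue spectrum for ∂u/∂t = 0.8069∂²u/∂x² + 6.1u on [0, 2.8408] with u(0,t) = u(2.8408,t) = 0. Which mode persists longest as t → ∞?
Eigenvalues: λₙ = 0.8069n²π²/2.8408² - 6.1.
First three modes:
  n=1: λ₁ = 0.8069π²/2.8408² - 6.1 ≈ -5.113
  n=2: λ₂ = 3.2276π²/2.8408² - 6.1 ≈ -2.153
  n=3: λ₃ = 7.2621π²/2.8408² - 6.1 ≈ 2.781
Since 0.8069π²/2.8408² ≈ 0.987 < 6.1, λ₁ < 0.
The n=1 mode grows fastest (−λₙ is largest for n=1) → dominates.
Asymptotic: u ~ c₁ sin(πx/2.8408) e^{5.113t} (exponential growth at rate −λ₁ ≈ 5.113).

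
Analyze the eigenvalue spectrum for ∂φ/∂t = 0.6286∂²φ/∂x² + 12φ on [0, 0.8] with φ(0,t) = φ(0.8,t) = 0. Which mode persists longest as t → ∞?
Eigenvalues: λₙ = 0.6286n²π²/0.8² - 12.
First three modes:
  n=1: λ₁ = 0.6286π²/0.8² - 12 ≈ -2.306
  n=2: λ₂ = 2.5144π²/0.8² - 12 ≈ 26.775
  n=3: λ₃ = 5.6574π²/0.8² - 12 ≈ 75.244
Since 0.6286π²/0.8² ≈ 9.694 < 12, λ₁ < 0.
The n=1 mode grows fastest (−λₙ is largest for n=1) → dominates.
Asymptotic: φ ~ c₁ sin(πx/0.8) e^{2.306t} (exponential growth at rate −λ₁ ≈ 2.306).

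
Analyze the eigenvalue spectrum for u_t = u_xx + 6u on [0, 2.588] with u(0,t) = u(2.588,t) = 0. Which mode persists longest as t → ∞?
Eigenvalues: λₙ = n²π²/2.588² - 6.
First three modes:
  n=1: λ₁ = π²/2.588² - 6 ≈ -4.526
  n=2: λ₂ = 4π²/2.588² - 6 ≈ -0.106
  n=3: λ₃ = 9π²/2.588² - 6 ≈ 7.262
Since π²/2.588² ≈ 1.474 < 6, λ₁ < 0.
The n=1 mode grows fastest (−λₙ is largest for n=1) → dominates.
Asymptotic: u ~ c₁ sin(πx/2.588) e^{4.526t} (exponential growth at rate −λ₁ ≈ 4.526).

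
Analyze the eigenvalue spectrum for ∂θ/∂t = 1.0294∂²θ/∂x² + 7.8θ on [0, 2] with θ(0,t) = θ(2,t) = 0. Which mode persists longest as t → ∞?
Eigenvalues: λₙ = 1.0294n²π²/2² - 7.8.
First three modes:
  n=1: λ₁ = 1.0294π²/2² - 7.8 ≈ -5.26
  n=2: λ₂ = 4.1176π²/2² - 7.8 ≈ 2.36
  n=3: λ₃ = 9.2646π²/2² - 7.8 ≈ 15.059
Since 1.0294π²/2² ≈ 2.54 < 7.8, λ₁ < 0.
The n=1 mode grows fastest (−λₙ is largest for n=1) → dominates.
Asymptotic: θ ~ c₁ sin(πx/2) e^{5.26t} (exponential growth at rate −λ₁ ≈ 5.26).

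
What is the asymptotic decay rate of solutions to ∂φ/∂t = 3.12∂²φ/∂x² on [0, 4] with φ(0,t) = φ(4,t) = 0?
Eigenvalues: λₙ = 3.12n²π²/4².
First three modes:
  n=1: λ₁ = 3.12π²/4² ≈ 1.925
  n=2: λ₂ = 12.48π²/4² ≈ 7.698 (4× faster decay)
  n=3: λ₃ = 28.08π²/4² ≈ 17.321 (9× faster decay)
As t → ∞, higher modes decay exponentially faster. The n=1 mode dominates: φ ~ c₁ sin(πx/4) e^{-λ₁t}.
Decay rate: λ₁ = 3.12π²/4² ≈ 1.925.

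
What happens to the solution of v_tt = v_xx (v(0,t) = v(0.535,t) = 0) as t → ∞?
v oscillates (no decay). Energy is conserved; the solution oscillates indefinitely as standing waves.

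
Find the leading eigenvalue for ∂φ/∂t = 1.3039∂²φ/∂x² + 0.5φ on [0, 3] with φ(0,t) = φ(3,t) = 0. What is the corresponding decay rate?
Eigenvalues: λₙ = 1.3039n²π²/3² - 0.5.
First three modes:
  n=1: λ₁ = 1.3039π²/3² - 0.5 ≈ 0.93
  n=2: λ₂ = 5.2156π²/3² - 0.5 ≈ 5.22
  n=3: λ₃ = 11.7351π²/3² - 0.5 ≈ 12.369
Since 1.3039π²/3² ≈ 1.43 > 0.5, all λₙ > 0.
The n=1 mode decays slowest → dominates as t → ∞.
Asymptotic: φ ~ c₁ sin(πx/3) e^{-λ₁t} with decay rate λ₁ ≈ 0.93.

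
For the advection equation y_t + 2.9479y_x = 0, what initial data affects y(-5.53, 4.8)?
A single point: x = -19.67992. The characteristic through (-5.53, 4.8) is x - 2.9479t = const, so x = -5.53 - 2.9479·4.8 = -19.67992.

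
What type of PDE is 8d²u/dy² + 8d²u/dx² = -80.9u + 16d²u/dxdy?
Rewriting in standard form: 8d²u/dx² - 16d²u/dxdy + 8d²u/dy² + 80.9u = 0. With A = 8, B = -16, C = 8, the discriminant is 0. This is a parabolic PDE.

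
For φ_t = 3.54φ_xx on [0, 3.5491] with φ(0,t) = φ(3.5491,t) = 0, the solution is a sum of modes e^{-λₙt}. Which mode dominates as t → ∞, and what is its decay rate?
Eigenvalues: λₙ = 3.54n²π²/3.5491².
First three modes:
  n=1: λ₁ = 3.54π²/3.5491² ≈ 2.774
  n=2: λ₂ = 14.16π²/3.5491² ≈ 11.095 (4× faster decay)
  n=3: λ₃ = 31.86π²/3.5491² ≈ 24.964 (9× faster decay)
As t → ∞, higher modes decay exponentially faster. The n=1 mode dominates: φ ~ c₁ sin(πx/3.5491) e^{-λ₁t}.
Decay rate: λ₁ = 3.54π²/3.5491² ≈ 2.774.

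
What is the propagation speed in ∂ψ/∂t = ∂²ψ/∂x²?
Infinite. The heat equation is parabolic, not hyperbolic, so disturbances propagate instantly.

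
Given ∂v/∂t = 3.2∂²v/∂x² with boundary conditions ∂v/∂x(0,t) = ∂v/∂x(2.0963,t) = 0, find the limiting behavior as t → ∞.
v → constant (steady state). Heat is conserved (no flux at boundaries); solution approaches the spatial average.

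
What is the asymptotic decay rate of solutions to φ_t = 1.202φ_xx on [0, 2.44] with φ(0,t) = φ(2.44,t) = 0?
Eigenvalues: λₙ = 1.202n²π²/2.44².
First three modes:
  n=1: λ₁ = 1.202π²/2.44² ≈ 1.993
  n=2: λ₂ = 4.808π²/2.44² ≈ 7.97 (4× faster decay)
  n=3: λ₃ = 10.818π²/2.44² ≈ 17.934 (9× faster decay)
As t → ∞, higher modes decay exponentially faster. The n=1 mode dominates: φ ~ c₁ sin(πx/2.44) e^{-λ₁t}.
Decay rate: λ₁ = 1.202π²/2.44² ≈ 1.993.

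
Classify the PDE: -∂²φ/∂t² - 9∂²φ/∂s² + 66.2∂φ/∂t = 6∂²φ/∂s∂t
Rewriting in standard form: -9∂²φ/∂s² - 6∂²φ/∂s∂t - ∂²φ/∂t² + 66.2∂φ/∂t = 0. A = -9, B = -6, C = -1. Discriminant B² - 4AC = 0. Since 0 = 0, parabolic.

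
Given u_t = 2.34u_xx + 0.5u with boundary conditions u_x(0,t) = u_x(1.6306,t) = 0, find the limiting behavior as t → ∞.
u grows unboundedly. With Neumann BCs the constant mode has diffusion eigenvalue 0, so any r > 0 makes it grow like e^(0.5t); solution grows exponentially.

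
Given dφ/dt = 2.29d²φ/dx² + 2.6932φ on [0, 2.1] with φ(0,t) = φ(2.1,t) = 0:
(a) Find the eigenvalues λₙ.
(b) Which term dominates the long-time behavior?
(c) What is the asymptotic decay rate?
Eigenvalues: λₙ = 2.29n²π²/2.1² - 2.6932.
First three modes:
  n=1: λ₁ = 2.29π²/2.1² - 2.6932 ≈ 2.432
  n=2: λ₂ = 9.16π²/2.1² - 2.6932 ≈ 17.807
  n=3: λ₃ = 20.61π²/2.1² - 2.6932 ≈ 43.432
Since 2.29π²/2.1² ≈ 5.125 > 2.6932, all λₙ > 0.
The n=1 mode decays slowest → dominates as t → ∞.
Asymptotic: φ ~ c₁ sin(πx/2.1) e^{-λ₁t} with decay rate λ₁ ≈ 2.432.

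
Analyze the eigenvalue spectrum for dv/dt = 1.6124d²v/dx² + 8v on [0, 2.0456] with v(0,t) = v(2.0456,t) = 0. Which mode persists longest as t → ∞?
Eigenvalues: λₙ = 1.6124n²π²/2.0456² - 8.
First three modes:
  n=1: λ₁ = 1.6124π²/2.0456² - 8 ≈ -4.197
  n=2: λ₂ = 6.4496π²/2.0456² - 8 ≈ 7.212
  n=3: λ₃ = 14.5116π²/2.0456² - 8 ≈ 26.227
Since 1.6124π²/2.0456² ≈ 3.803 < 8, λ₁ < 0.
The n=1 mode grows fastest (−λₙ is largest for n=1) → dominates.
Asymptotic: v ~ c₁ sin(πx/2.0456) e^{4.197t} (exponential growth at rate −λ₁ ≈ 4.197).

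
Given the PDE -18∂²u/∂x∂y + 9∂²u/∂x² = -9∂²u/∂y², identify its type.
Rewriting in standard form: 9∂²u/∂x² - 18∂²u/∂x∂y + 9∂²u/∂y² = 0. The second-order coefficients are A = 9, B = -18, C = 9. Since B² - 4AC = 0 = 0, this is a parabolic PDE.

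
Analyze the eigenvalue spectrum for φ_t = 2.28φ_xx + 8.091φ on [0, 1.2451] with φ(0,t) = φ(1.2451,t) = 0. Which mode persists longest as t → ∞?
Eigenvalues: λₙ = 2.28n²π²/1.2451² - 8.091.
First three modes:
  n=1: λ₁ = 2.28π²/1.2451² - 8.091 ≈ 6.424
  n=2: λ₂ = 9.12π²/1.2451² - 8.091 ≈ 49.97
  n=3: λ₃ = 20.52π²/1.2451² - 8.091 ≈ 122.547
Since 2.28π²/1.2451² ≈ 14.515 > 8.091, all λₙ > 0.
The n=1 mode decays slowest → dominates as t → ∞.
Asymptotic: φ ~ c₁ sin(πx/1.2451) e^{-λ₁t} with decay rate λ₁ ≈ 6.424.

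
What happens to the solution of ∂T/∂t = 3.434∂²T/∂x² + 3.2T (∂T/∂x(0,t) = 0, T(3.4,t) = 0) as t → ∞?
T grows unboundedly. Reaction dominates diffusion (r=3.2 > κπ²/(4L²)≈0.73); solution grows exponentially.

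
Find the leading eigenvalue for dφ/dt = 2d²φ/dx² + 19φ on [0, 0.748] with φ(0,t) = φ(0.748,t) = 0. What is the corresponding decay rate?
Eigenvalues: λₙ = 2n²π²/0.748² - 19.
First three modes:
  n=1: λ₁ = 2π²/0.748² - 19 ≈ 16.28
  n=2: λ₂ = 8π²/0.748² - 19 ≈ 122.119
  n=3: λ₃ = 18π²/0.748² - 19 ≈ 298.519
Since 2π²/0.748² ≈ 35.28 > 19, all λₙ > 0.
The n=1 mode decays slowest → dominates as t → ∞.
Asymptotic: φ ~ c₁ sin(πx/0.748) e^{-λ₁t} with decay rate λ₁ ≈ 16.28.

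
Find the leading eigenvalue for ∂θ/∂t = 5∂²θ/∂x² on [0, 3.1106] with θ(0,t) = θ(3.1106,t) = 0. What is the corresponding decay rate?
Eigenvalues: λₙ = 5n²π²/3.1106².
First three modes:
  n=1: λ₁ = 5π²/3.1106² ≈ 5.1
  n=2: λ₂ = 20π²/3.1106² ≈ 20.401 (4× faster decay)
  n=3: λ₃ = 45π²/3.1106² ≈ 45.901 (9× faster decay)
As t → ∞, higher modes decay exponentially faster. The n=1 mode dominates: θ ~ c₁ sin(πx/3.1106) e^{-λ₁t}.
Decay rate: λ₁ = 5π²/3.1106² ≈ 5.1.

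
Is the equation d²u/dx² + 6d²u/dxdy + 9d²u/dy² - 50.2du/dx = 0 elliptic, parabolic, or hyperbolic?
Computing B² - 4AC with A = 1, B = 6, C = 9: discriminant = 0 (zero). Answer: parabolic.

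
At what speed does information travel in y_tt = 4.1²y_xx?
Speed = 4.1. Information travels along characteristics x = x₀ ± 4.1t.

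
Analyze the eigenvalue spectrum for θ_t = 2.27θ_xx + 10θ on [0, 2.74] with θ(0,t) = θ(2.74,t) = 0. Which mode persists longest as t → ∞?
Eigenvalues: λₙ = 2.27n²π²/2.74² - 10.
First three modes:
  n=1: λ₁ = 2.27π²/2.74² - 10 ≈ -7.016
  n=2: λ₂ = 9.08π²/2.74² - 10 ≈ 1.937
  n=3: λ₃ = 20.43π²/2.74² - 10 ≈ 16.858
Since 2.27π²/2.74² ≈ 2.984 < 10, λ₁ < 0.
The n=1 mode grows fastest (−λₙ is largest for n=1) → dominates.
Asymptotic: θ ~ c₁ sin(πx/2.74) e^{7.016t} (exponential growth at rate −λ₁ ≈ 7.016).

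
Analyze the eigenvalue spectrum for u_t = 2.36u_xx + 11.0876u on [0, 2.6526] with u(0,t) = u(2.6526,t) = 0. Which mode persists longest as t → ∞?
Eigenvalues: λₙ = 2.36n²π²/2.6526² - 11.0876.
First three modes:
  n=1: λ₁ = 2.36π²/2.6526² - 11.0876 ≈ -7.777
  n=2: λ₂ = 9.44π²/2.6526² - 11.0876 ≈ 2.154
  n=3: λ₃ = 21.24π²/2.6526² - 11.0876 ≈ 18.705
Since 2.36π²/2.6526² ≈ 3.31 < 11.0876, λ₁ < 0.
The n=1 mode grows fastest (−λₙ is largest for n=1) → dominates.
Asymptotic: u ~ c₁ sin(πx/2.6526) e^{7.777t} (exponential growth at rate −λ₁ ≈ 7.777).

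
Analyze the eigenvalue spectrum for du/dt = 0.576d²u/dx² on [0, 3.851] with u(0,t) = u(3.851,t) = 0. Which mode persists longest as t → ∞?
Eigenvalues: λₙ = 0.576n²π²/3.851².
First three modes:
  n=1: λ₁ = 0.576π²/3.851² ≈ 0.383
  n=2: λ₂ = 2.304π²/3.851² ≈ 1.533 (4× faster decay)
  n=3: λ₃ = 5.184π²/3.851² ≈ 3.45 (9× faster decay)
As t → ∞, higher modes decay exponentially faster. The n=1 mode dominates: u ~ c₁ sin(πx/3.851) e^{-λ₁t}.
Decay rate: λ₁ = 0.576π²/3.851² ≈ 0.383.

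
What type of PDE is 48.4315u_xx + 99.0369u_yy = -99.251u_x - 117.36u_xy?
Rewriting in standard form: 48.4315u_xx + 117.36u_xy + 99.0369u_yy + 99.251u_x = 0. With A = 48.4315, B = 117.36, C = 99.0369, the discriminant is -5412.6528894. This is an elliptic PDE.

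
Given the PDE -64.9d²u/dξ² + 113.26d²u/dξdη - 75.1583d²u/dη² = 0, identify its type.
The second-order coefficients are A = -64.9, B = 113.26, C = -75.1583. Since B² - 4AC = -6683.26708 < 0, this is an elliptic PDE.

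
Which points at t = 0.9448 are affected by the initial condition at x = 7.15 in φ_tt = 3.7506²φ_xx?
Domain of influence: [3.60643312, 10.69356688]. Data at x = 7.15 spreads outward at speed 3.7506.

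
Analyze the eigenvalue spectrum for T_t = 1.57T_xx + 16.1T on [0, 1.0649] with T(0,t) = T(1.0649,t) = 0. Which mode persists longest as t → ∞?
Eigenvalues: λₙ = 1.57n²π²/1.0649² - 16.1.
First three modes:
  n=1: λ₁ = 1.57π²/1.0649² - 16.1 ≈ -2.436
  n=2: λ₂ = 6.28π²/1.0649² - 16.1 ≈ 38.556
  n=3: λ₃ = 14.13π²/1.0649² - 16.1 ≈ 106.877
Since 1.57π²/1.0649² ≈ 13.664 < 16.1, λ₁ < 0.
The n=1 mode grows fastest (−λₙ is largest for n=1) → dominates.
Asymptotic: T ~ c₁ sin(πx/1.0649) e^{2.436t} (exponential growth at rate −λ₁ ≈ 2.436).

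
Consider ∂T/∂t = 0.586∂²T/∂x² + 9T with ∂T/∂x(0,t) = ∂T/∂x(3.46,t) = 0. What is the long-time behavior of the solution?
As t → ∞, T grows unboundedly. With Neumann BCs the constant mode has diffusion eigenvalue 0, so any r > 0 makes it grow like e^(9t); solution grows exponentially.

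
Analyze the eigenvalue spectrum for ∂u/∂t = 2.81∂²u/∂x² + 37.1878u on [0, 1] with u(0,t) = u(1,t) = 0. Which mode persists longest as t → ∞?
Eigenvalues: λₙ = 2.81n²π²/1² - 37.1878.
First three modes:
  n=1: λ₁ = 2.81π² - 37.1878 ≈ -9.454
  n=2: λ₂ = 11.24π² - 37.1878 ≈ 73.747
  n=3: λ₃ = 25.29π² - 37.1878 ≈ 212.414
Since 2.81π² ≈ 27.734 < 37.1878, λ₁ < 0.
The n=1 mode grows fastest (−λₙ is largest for n=1) → dominates.
Asymptotic: u ~ c₁ sin(πx/1) e^{9.454t} (exponential growth at rate −λ₁ ≈ 9.454).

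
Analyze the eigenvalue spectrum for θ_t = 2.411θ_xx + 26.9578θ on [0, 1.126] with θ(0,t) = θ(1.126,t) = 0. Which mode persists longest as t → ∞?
Eigenvalues: λₙ = 2.411n²π²/1.126² - 26.9578.
First three modes:
  n=1: λ₁ = 2.411π²/1.126² - 26.9578 ≈ -8.19
  n=2: λ₂ = 9.644π²/1.126² - 26.9578 ≈ 48.115
  n=3: λ₃ = 21.699π²/1.126² - 26.9578 ≈ 141.955
Since 2.411π²/1.126² ≈ 18.768 < 26.9578, λ₁ < 0.
The n=1 mode grows fastest (−λₙ is largest for n=1) → dominates.
Asymptotic: θ ~ c₁ sin(πx/1.126) e^{8.19t} (exponential growth at rate −λ₁ ≈ 8.19).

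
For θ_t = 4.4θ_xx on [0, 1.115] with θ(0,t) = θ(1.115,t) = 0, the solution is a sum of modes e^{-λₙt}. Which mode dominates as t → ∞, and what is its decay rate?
Eigenvalues: λₙ = 4.4n²π²/1.115².
First three modes:
  n=1: λ₁ = 4.4π²/1.115² ≈ 34.93
  n=2: λ₂ = 17.6π²/1.115² ≈ 139.721 (4× faster decay)
  n=3: λ₃ = 39.6π²/1.115² ≈ 314.373 (9× faster decay)
As t → ∞, higher modes decay exponentially faster. The n=1 mode dominates: θ ~ c₁ sin(πx/1.115) e^{-λ₁t}.
Decay rate: λ₁ = 4.4π²/1.115² ≈ 34.93.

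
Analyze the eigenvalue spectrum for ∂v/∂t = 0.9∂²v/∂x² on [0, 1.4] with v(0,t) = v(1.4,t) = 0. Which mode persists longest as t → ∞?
Eigenvalues: λₙ = 0.9n²π²/1.4².
First three modes:
  n=1: λ₁ = 0.9π²/1.4² ≈ 4.532
  n=2: λ₂ = 3.6π²/1.4² ≈ 18.128 (4× faster decay)
  n=3: λ₃ = 8.1π²/1.4² ≈ 40.788 (9× faster decay)
As t → ∞, higher modes decay exponentially faster. The n=1 mode dominates: v ~ c₁ sin(πx/1.4) e^{-λ₁t}.
Decay rate: λ₁ = 0.9π²/1.4² ≈ 4.532.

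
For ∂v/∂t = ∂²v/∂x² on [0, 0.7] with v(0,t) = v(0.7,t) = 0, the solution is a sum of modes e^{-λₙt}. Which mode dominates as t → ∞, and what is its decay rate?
Eigenvalues: λₙ = n²π²/0.7².
First three modes:
  n=1: λ₁ = π²/0.7² ≈ 20.142
  n=2: λ₂ = 4π²/0.7² ≈ 80.568 (4× faster decay)
  n=3: λ₃ = 9π²/0.7² ≈ 181.278 (9× faster decay)
As t → ∞, higher modes decay exponentially faster. The n=1 mode dominates: v ~ c₁ sin(πx/0.7) e^{-λ₁t}.
Decay rate: λ₁ = π²/0.7² ≈ 20.142.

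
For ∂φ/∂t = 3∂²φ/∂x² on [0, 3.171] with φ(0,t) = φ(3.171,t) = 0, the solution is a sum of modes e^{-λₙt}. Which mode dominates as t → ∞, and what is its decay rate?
Eigenvalues: λₙ = 3n²π²/3.171².
First three modes:
  n=1: λ₁ = 3π²/3.171² ≈ 2.945
  n=2: λ₂ = 12π²/3.171² ≈ 11.778 (4× faster decay)
  n=3: λ₃ = 27π²/3.171² ≈ 26.502 (9× faster decay)
As t → ∞, higher modes decay exponentially faster. The n=1 mode dominates: φ ~ c₁ sin(πx/3.171) e^{-λ₁t}.
Decay rate: λ₁ = 3π²/3.171² ≈ 2.945.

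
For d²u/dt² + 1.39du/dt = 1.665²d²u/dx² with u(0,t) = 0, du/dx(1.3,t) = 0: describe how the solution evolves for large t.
u → 0. Damping (γ=1.39) dissipates energy; oscillations decay exponentially.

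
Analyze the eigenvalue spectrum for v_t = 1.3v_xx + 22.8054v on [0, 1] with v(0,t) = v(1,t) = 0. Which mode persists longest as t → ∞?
Eigenvalues: λₙ = 1.3n²π²/1² - 22.8054.
First three modes:
  n=1: λ₁ = 1.3π² - 22.8054 ≈ -9.975
  n=2: λ₂ = 5.2π² - 22.8054 ≈ 28.517
  n=3: λ₃ = 11.7π² - 22.8054 ≈ 92.669
Since 1.3π² ≈ 12.83 < 22.8054, λ₁ < 0.
The n=1 mode grows fastest (−λₙ is largest for n=1) → dominates.
Asymptotic: v ~ c₁ sin(πx/1) e^{9.975t} (exponential growth at rate −λ₁ ≈ 9.975).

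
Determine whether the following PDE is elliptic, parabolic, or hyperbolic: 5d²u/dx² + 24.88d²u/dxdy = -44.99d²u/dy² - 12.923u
Rewriting in standard form: 5d²u/dx² + 24.88d²u/dxdy + 44.99d²u/dy² + 12.923u = 0. Coefficients: A = 5, B = 24.88, C = 44.99. B² - 4AC = -280.7856, which is negative, so the equation is elliptic.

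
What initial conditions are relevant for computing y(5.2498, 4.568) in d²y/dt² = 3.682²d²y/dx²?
Domain of dependence: [-11.569576, 22.069176]. Signals travel at speed 3.682, so data within |x - 5.2498| ≤ 3.682·4.568 = 16.819376 can reach the point.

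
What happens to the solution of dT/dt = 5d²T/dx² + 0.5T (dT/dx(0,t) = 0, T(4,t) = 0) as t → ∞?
T → 0. Diffusion dominates reaction (r=0.5 < κπ²/(4L²)≈0.77); solution decays.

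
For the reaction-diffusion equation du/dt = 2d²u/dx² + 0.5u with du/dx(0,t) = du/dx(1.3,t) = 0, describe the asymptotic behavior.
u grows unboundedly. With Neumann BCs the constant mode has diffusion eigenvalue 0, so any r > 0 makes it grow like e^(0.5t); solution grows exponentially.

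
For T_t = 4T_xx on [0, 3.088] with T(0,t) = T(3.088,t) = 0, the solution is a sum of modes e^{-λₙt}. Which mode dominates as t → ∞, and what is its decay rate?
Eigenvalues: λₙ = 4n²π²/3.088².
First three modes:
  n=1: λ₁ = 4π²/3.088² ≈ 4.14
  n=2: λ₂ = 16π²/3.088² ≈ 16.56 (4× faster decay)
  n=3: λ₃ = 36π²/3.088² ≈ 37.26 (9× faster decay)
As t → ∞, higher modes decay exponentially faster. The n=1 mode dominates: T ~ c₁ sin(πx/3.088) e^{-λ₁t}.
Decay rate: λ₁ = 4π²/3.088² ≈ 4.14.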